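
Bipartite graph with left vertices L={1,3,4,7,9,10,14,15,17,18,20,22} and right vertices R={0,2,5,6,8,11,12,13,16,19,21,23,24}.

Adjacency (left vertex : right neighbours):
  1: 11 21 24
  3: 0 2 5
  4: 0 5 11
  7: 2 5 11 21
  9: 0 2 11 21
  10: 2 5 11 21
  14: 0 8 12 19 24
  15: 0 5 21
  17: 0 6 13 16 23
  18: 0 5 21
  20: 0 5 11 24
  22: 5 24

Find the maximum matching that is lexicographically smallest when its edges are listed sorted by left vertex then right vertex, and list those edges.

Lex-smallest maximum matching: {(1,11), (3,0), (4,5), (7,2), (9,21), (14,8), (17,6), (20,24)}

|M| = 8 (so the lex-smallest maximum matching has 8 edges)
process left vertices in ascending order; for each, take the smallest-labelled available neighbour that still permits 8 edges overall, or leave it unmatched if none does
lex-smallest matching: {1-11, 3-0, 4-5, 7-2, 9-21, 14-8, 17-6, 20-24}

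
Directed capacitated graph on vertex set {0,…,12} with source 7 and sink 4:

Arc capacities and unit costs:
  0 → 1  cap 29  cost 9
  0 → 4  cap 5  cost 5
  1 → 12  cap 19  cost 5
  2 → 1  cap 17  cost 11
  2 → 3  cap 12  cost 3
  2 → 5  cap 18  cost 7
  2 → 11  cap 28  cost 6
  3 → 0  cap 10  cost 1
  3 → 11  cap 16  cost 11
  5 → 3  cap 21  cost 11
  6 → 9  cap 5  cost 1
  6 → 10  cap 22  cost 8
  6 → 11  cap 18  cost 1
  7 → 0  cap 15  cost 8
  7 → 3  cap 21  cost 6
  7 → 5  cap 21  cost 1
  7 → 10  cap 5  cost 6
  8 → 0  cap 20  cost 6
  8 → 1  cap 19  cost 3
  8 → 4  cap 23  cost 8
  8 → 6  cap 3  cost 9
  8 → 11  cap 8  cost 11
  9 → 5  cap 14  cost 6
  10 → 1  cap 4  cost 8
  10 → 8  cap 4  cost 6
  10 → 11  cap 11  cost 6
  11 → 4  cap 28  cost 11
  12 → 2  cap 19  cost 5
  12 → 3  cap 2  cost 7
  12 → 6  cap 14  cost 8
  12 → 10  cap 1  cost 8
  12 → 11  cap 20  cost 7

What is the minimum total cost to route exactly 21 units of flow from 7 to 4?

shortest-cost path #1: 7→3→0→4 push 5 @ unit cost 12 (adds 60)
shortest-cost path #2: 7→10→8→4 push 4 @ unit cost 20 (adds 80)
shortest-cost path #3: 7→10→11→4 push 1 @ unit cost 23 (adds 23)
shortest-cost path #4: 7→3→11→4 push 11 @ unit cost 28 (adds 308)
total cost = 471

Minimum cost for 21 units: 471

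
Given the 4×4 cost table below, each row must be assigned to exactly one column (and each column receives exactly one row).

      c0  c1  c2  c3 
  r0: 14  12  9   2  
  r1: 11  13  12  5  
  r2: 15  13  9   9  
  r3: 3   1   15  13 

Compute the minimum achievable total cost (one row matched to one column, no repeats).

optimal assignment: row0→col3 (cost 2), row1→col0 (cost 11), row2→col2 (cost 9), row3→col1 (cost 1)
total = 2 + 11 + 9 + 1 = 23

Minimum assignment cost: 23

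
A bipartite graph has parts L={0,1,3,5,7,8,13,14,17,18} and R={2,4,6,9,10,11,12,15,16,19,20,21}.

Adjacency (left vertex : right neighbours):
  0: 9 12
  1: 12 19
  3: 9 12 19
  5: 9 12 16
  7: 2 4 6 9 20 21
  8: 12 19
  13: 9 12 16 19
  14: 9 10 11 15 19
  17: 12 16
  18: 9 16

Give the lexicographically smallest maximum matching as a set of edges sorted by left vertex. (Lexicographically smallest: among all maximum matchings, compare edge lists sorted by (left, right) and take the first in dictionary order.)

Lex-smallest maximum matching: {(0,9), (1,12), (3,19), (5,16), (7,2), (14,10)}

|M| = 6 (so the lex-smallest maximum matching has 6 edges)
process left vertices in ascending order; for each, take the smallest-labelled available neighbour that still permits 6 edges overall, or leave it unmatched if none does
lex-smallest matching: {0-9, 1-12, 3-19, 5-16, 7-2, 14-10}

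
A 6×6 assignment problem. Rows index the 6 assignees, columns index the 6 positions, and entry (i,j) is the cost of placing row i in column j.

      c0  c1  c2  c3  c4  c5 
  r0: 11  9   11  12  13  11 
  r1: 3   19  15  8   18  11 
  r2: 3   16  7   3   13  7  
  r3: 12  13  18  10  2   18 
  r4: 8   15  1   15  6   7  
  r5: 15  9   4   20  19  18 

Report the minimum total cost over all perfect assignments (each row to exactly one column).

Minimum assignment cost: 28

optimal assignment: row0→col1 (cost 9), row1→col0 (cost 3), row2→col3 (cost 3), row3→col4 (cost 2), row4→col5 (cost 7), row5→col2 (cost 4)
total = 9 + 3 + 3 + 2 + 7 + 4 = 28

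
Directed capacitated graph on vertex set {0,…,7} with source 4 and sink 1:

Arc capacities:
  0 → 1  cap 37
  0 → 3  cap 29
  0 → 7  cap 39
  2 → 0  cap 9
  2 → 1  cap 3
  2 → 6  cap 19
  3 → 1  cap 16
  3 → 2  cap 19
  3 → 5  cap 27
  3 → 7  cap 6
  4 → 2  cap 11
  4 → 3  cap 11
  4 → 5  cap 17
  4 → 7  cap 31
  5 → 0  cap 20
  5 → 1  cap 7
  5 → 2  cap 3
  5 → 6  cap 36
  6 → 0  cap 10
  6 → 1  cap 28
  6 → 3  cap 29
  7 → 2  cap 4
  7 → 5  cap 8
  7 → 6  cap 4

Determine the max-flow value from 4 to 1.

augment #1: 4→2→1 bottleneck 3, total now 3
augment #2: 4→3→1 bottleneck 11, total now 14
augment #3: 4→5→1 bottleneck 7, total now 21
augment #4: 4→2→0→1 bottleneck 8, total now 29
augment #5: 4→5→0→1 bottleneck 10, total now 39
augment #6: 4→7→6→1 bottleneck 4, total now 43
augment #7: 4→7→2→0→1 bottleneck 1, total now 44
augment #8: 4→7→2→6→1 bottleneck 3, total now 47
augment #9: 4→7→5→0→1 bottleneck 8, total now 55

Maximum flow value: 55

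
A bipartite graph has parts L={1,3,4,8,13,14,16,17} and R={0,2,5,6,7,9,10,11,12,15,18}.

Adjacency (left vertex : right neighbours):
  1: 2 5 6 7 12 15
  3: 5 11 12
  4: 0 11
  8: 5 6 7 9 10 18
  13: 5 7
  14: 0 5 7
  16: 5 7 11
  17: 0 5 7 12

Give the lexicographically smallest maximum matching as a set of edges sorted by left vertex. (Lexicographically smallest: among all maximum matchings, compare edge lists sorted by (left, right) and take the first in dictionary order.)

|M| = 7 (so the lex-smallest maximum matching has 7 edges)
process left vertices in ascending order; for each, take the smallest-labelled available neighbour that still permits 7 edges overall, or leave it unmatched if none does
lex-smallest matching: {1-2, 3-5, 4-0, 8-6, 13-7, 16-11, 17-12}

Lex-smallest maximum matching: {(1,2), (3,5), (4,0), (8,6), (13,7), (16,11), (17,12)}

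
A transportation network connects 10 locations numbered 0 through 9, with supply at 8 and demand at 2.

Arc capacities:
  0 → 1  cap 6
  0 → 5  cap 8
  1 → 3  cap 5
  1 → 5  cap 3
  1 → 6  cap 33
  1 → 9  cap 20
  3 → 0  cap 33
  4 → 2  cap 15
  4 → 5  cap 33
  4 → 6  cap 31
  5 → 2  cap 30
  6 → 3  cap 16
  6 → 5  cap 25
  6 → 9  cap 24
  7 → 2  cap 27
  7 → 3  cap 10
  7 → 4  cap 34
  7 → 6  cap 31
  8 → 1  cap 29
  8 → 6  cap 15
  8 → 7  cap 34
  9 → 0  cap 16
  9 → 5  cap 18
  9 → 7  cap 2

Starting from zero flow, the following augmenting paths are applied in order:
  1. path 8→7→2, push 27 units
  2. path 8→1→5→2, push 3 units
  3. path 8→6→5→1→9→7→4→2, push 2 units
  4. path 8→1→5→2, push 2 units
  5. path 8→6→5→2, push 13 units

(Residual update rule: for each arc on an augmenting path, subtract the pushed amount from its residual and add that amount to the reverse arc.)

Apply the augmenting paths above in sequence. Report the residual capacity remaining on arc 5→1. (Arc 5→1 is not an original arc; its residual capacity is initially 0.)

Residual capacity of (5,1): 3

after path 1 (8→7→2, push 27): res(5,1)=0
after path 2 (8→1→5→2, push 3): res(5,1)=3
after path 3 (8→6→5→1→9→7→4→2, push 2): res(5,1)=1
after path 4 (8→1→5→2, push 2): res(5,1)=3
after path 5 (8→6→5→2, push 13): res(5,1)=3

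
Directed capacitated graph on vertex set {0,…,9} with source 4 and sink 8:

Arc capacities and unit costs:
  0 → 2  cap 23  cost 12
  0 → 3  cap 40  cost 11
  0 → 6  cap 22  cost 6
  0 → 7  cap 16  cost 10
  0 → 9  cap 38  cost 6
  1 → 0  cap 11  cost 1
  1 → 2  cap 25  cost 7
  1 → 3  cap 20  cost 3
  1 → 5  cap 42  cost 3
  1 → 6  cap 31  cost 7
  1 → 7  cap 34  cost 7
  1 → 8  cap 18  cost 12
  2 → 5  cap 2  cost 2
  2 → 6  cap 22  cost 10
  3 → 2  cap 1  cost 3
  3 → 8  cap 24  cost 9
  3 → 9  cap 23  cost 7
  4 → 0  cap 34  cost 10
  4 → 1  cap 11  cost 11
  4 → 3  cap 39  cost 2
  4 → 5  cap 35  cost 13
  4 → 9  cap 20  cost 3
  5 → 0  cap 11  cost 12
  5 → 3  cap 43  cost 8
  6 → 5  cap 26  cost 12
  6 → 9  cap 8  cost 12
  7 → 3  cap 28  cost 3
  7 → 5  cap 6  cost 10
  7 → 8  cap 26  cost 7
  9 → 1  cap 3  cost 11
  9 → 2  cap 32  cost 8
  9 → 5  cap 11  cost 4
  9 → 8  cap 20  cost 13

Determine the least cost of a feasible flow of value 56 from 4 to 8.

Minimum cost for 56 units: 864

shortest-cost path #1: 4→3→8 push 24 @ unit cost 11 (adds 264)
shortest-cost path #2: 4→9→8 push 20 @ unit cost 16 (adds 320)
shortest-cost path #3: 4→1→8 push 11 @ unit cost 23 (adds 253)
shortest-cost path #4: 4→0→7→8 push 1 @ unit cost 27 (adds 27)
total cost = 864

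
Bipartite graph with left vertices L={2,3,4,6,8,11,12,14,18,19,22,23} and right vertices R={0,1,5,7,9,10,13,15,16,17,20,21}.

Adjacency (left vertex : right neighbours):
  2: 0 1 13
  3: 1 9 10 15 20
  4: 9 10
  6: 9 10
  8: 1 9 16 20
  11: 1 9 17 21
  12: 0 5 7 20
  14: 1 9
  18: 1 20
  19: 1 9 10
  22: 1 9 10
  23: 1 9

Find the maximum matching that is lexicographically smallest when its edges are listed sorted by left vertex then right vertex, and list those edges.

|M| = 9 (so the lex-smallest maximum matching has 9 edges)
process left vertices in ascending order; for each, take the smallest-labelled available neighbour that still permits 9 edges overall, or leave it unmatched if none does
lex-smallest matching: {2-0, 3-15, 4-9, 6-10, 8-16, 11-17, 12-5, 14-1, 18-20}

Lex-smallest maximum matching: {(2,0), (3,15), (4,9), (6,10), (8,16), (11,17), (12,5), (14,1), (18,20)}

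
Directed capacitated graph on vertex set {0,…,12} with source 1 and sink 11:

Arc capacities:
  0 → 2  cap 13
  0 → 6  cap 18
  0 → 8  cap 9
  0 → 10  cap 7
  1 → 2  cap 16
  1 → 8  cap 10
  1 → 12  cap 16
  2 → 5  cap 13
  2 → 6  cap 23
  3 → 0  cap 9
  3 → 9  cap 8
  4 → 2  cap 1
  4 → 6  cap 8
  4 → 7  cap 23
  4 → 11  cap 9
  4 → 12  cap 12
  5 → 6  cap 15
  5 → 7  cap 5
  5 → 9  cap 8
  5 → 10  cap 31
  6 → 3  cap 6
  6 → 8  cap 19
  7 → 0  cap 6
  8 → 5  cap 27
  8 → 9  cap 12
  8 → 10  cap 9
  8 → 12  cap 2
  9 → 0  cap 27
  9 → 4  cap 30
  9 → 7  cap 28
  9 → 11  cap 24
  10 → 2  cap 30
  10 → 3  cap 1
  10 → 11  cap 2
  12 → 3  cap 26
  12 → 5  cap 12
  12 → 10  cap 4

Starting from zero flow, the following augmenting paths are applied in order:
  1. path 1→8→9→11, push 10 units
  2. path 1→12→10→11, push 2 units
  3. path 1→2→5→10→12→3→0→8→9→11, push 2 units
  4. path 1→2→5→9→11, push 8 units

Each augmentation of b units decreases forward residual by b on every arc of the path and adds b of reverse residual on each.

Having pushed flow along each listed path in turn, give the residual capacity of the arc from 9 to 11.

after path 1 (1→8→9→11, push 10): res(9,11)=14
after path 2 (1→12→10→11, push 2): res(9,11)=14
after path 3 (1→2→5→10→12→3→0→8→9→11, push 2): res(9,11)=12
after path 4 (1→2→5→9→11, push 8): res(9,11)=4

Residual capacity of (9,11): 4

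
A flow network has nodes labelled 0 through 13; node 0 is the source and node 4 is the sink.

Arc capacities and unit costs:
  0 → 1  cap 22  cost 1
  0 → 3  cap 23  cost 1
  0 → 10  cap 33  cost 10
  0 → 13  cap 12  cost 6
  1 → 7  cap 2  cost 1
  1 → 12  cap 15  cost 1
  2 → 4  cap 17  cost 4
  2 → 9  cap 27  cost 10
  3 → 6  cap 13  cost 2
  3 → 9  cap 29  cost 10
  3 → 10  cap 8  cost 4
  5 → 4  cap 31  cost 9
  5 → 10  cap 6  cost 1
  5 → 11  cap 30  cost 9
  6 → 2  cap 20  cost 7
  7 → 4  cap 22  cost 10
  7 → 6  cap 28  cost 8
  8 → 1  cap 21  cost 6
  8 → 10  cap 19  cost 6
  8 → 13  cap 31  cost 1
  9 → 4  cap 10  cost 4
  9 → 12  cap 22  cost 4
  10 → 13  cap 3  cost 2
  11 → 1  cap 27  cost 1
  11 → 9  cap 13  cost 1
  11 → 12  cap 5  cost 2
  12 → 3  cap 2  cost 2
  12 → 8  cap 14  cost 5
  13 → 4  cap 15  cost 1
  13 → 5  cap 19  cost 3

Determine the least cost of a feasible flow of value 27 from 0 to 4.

shortest-cost path #1: 0→13→4 push 12 @ unit cost 7 (adds 84)
shortest-cost path #2: 0→3→10→13→4 push 3 @ unit cost 8 (adds 24)
shortest-cost path #3: 0→1→7→4 push 2 @ unit cost 12 (adds 24)
shortest-cost path #4: 0→3→6→2→4 push 10 @ unit cost 14 (adds 140)
total cost = 272

Minimum cost for 27 units: 272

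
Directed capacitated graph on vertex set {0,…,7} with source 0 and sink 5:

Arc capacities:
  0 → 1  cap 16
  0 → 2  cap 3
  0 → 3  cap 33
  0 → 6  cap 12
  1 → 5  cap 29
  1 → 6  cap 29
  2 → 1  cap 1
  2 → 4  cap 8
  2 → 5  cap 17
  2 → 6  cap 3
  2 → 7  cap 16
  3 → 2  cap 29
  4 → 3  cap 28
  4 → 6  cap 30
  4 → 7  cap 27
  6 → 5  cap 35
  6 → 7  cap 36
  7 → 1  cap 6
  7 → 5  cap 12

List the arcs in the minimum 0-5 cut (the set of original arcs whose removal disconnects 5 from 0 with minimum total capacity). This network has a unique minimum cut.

Min-cut arcs: {(0,1), (0,2), (0,6), (3,2)} (total capacity 60)

augment #1: 0→1→5 push 16
augment #2: 0→2→5 push 3
augment #3: 0→6→5 push 12
augment #4: 0→3→2→5 push 14
augment #5: 0→3→2→1→5 push 1
augment #6: 0→3→2→6→5 push 3
augment #7: 0→3→2→7→5 push 11
max flow = 60; residual-reachable set from 0 gives S-side
cut edges (S→T): {(0,1), (0,2), (0,6), (3,2)} total cap 60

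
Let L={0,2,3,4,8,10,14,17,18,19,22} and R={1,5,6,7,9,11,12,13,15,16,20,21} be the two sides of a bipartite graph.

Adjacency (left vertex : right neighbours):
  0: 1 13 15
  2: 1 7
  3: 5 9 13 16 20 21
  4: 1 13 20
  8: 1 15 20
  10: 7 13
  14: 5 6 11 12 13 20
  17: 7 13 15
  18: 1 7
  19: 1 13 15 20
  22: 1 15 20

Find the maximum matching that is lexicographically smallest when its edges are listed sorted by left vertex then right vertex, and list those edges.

|M| = 7 (so the lex-smallest maximum matching has 7 edges)
process left vertices in ascending order; for each, take the smallest-labelled available neighbour that still permits 7 edges overall, or leave it unmatched if none does
lex-smallest matching: {0-1, 2-7, 3-5, 4-13, 8-15, 14-6, 19-20}

Lex-smallest maximum matching: {(0,1), (2,7), (3,5), (4,13), (8,15), (14,6), (19,20)}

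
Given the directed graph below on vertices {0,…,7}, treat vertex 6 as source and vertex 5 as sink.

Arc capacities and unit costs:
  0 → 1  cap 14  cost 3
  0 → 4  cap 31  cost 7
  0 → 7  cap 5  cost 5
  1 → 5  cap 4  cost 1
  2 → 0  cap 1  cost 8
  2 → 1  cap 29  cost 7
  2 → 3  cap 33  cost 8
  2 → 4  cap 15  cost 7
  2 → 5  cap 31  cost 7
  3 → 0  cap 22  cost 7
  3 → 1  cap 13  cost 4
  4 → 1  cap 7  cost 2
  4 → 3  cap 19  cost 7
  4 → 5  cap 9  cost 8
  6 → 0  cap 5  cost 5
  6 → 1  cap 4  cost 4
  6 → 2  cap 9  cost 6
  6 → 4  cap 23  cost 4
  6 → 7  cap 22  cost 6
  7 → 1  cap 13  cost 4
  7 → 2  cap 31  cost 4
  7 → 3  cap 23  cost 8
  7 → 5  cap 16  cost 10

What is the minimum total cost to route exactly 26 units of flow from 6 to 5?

Minimum cost for 26 units: 309

shortest-cost path #1: 6→1→5 push 4 @ unit cost 5 (adds 20)
shortest-cost path #2: 6→4→5 push 9 @ unit cost 12 (adds 108)
shortest-cost path #3: 6→2→5 push 9 @ unit cost 13 (adds 117)
shortest-cost path #4: 6→7→5 push 4 @ unit cost 16 (adds 64)
total cost = 309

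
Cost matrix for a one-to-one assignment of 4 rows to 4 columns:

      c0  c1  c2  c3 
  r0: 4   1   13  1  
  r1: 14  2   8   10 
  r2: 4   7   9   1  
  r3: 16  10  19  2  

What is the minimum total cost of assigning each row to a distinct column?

optimal assignment: row0→col1 (cost 1), row1→col2 (cost 8), row2→col0 (cost 4), row3→col3 (cost 2)
total = 1 + 8 + 4 + 2 = 15

Minimum assignment cost: 15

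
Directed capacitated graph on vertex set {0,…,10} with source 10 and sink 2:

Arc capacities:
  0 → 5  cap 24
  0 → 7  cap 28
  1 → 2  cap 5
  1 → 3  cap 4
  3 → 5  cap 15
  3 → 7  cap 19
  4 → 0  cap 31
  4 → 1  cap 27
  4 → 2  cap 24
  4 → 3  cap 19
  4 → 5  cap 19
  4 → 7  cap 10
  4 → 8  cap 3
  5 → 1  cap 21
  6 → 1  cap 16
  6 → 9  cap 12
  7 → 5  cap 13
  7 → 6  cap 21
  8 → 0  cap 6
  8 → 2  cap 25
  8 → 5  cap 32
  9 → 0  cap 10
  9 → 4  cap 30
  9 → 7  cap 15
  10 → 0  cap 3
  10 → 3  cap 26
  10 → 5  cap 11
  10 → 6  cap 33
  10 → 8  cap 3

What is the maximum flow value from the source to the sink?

Maximum flow value: 20

augment #1: 10→8→2 bottleneck 3, total now 3
augment #2: 10→5→1→2 bottleneck 5, total now 8
augment #3: 10→6→9→4→2 bottleneck 12, total now 20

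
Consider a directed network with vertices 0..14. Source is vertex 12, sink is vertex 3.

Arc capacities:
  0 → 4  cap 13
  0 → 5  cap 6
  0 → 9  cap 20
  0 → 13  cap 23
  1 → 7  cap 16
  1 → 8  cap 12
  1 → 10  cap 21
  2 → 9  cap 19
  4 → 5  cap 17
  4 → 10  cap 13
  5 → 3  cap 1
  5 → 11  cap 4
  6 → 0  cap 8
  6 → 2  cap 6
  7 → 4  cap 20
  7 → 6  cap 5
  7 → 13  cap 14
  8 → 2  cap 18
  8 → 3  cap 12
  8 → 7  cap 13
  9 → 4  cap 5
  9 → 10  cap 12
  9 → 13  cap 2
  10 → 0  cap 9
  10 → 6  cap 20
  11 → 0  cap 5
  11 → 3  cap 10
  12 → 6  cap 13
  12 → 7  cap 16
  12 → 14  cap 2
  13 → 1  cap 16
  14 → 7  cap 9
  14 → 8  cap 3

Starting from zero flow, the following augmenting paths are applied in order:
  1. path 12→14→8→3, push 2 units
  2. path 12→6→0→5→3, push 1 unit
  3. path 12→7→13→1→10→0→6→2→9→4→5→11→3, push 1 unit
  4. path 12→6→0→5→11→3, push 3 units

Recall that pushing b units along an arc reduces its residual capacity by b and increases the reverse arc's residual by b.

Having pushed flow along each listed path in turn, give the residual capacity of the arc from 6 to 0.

Residual capacity of (6,0): 5

after path 1 (12→14→8→3, push 2): res(6,0)=8
after path 2 (12→6→0→5→3, push 1): res(6,0)=7
after path 3 (12→7→13→1→10→0→6→2→9→4→5→11→3, push 1): res(6,0)=8
after path 4 (12→6→0→5→11→3, push 3): res(6,0)=5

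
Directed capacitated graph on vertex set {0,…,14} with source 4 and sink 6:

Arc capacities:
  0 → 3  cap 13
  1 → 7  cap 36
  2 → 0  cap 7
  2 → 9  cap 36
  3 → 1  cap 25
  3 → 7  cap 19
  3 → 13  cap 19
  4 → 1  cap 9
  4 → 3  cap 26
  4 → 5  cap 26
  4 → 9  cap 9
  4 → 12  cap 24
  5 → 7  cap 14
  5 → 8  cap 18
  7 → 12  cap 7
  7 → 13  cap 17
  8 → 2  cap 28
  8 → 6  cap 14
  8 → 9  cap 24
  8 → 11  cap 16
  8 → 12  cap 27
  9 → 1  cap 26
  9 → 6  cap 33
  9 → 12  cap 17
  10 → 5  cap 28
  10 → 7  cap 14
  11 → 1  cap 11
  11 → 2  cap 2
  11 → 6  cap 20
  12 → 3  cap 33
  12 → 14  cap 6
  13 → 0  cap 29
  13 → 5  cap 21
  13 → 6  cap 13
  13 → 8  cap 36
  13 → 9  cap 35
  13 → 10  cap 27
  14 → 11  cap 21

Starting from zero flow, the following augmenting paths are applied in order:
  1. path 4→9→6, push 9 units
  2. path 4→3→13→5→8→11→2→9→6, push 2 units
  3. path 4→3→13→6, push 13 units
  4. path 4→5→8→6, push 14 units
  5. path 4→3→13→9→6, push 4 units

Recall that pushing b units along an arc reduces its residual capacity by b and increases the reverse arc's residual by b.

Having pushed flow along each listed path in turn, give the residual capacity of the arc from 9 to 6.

after path 1 (4→9→6, push 9): res(9,6)=24
after path 2 (4→3→13→5→8→11→2→9→6, push 2): res(9,6)=22
after path 3 (4→3→13→6, push 13): res(9,6)=22
after path 4 (4→5→8→6, push 14): res(9,6)=22
after path 5 (4→3→13→9→6, push 4): res(9,6)=18

Residual capacity of (9,6): 18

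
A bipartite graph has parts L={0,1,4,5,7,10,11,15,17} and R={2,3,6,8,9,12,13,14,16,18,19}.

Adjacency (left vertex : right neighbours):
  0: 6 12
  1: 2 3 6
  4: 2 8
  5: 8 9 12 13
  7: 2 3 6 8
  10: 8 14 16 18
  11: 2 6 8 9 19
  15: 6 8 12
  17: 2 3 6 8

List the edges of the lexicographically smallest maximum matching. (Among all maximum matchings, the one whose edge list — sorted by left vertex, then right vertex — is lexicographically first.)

Lex-smallest maximum matching: {(0,6), (1,2), (4,8), (5,9), (7,3), (10,14), (11,19), (15,12)}

|M| = 8 (so the lex-smallest maximum matching has 8 edges)
process left vertices in ascending order; for each, take the smallest-labelled available neighbour that still permits 8 edges overall, or leave it unmatched if none does
lex-smallest matching: {0-6, 1-2, 4-8, 5-9, 7-3, 10-14, 11-19, 15-12}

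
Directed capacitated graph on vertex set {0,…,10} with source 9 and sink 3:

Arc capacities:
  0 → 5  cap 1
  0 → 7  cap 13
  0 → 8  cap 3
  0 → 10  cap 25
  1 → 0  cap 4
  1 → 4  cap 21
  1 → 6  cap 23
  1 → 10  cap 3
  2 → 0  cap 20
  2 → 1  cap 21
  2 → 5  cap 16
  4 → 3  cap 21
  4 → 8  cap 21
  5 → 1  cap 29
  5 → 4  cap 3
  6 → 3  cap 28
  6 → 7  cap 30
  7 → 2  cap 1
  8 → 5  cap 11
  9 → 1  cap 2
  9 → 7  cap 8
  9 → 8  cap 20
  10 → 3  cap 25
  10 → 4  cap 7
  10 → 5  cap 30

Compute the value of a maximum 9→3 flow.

augment #1: 9→1→4→3 bottleneck 2, total now 2
augment #2: 9→8→5→4→3 bottleneck 3, total now 5
augment #3: 9→7→2→0→10→3 bottleneck 1, total now 6
augment #4: 9→8→5→1→4→3 bottleneck 8, total now 14

Maximum flow value: 14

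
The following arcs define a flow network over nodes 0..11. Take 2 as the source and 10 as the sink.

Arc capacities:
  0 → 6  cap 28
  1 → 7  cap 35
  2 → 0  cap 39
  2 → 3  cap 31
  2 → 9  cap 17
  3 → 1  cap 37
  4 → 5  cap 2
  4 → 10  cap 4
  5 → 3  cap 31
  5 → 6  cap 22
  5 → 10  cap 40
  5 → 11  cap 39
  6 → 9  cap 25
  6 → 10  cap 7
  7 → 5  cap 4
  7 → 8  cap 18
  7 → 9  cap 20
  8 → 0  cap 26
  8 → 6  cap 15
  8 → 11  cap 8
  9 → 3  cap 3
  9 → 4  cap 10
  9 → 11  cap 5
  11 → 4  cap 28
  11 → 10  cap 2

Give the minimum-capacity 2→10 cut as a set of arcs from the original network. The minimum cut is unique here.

augment #1: 2→0→6→10 push 7
augment #2: 2→9→4→10 push 4
augment #3: 2→9→11→10 push 2
augment #4: 2→9→4→5→10 push 2
augment #5: 2→3→1→7→5→10 push 4
max flow = 19; residual-reachable set from 2 gives S-side
cut edges (S→T): {(4,5), (4,10), (6,10), (7,5), (11,10)} total cap 19

Min-cut arcs: {(4,5), (4,10), (6,10), (7,5), (11,10)} (total capacity 19)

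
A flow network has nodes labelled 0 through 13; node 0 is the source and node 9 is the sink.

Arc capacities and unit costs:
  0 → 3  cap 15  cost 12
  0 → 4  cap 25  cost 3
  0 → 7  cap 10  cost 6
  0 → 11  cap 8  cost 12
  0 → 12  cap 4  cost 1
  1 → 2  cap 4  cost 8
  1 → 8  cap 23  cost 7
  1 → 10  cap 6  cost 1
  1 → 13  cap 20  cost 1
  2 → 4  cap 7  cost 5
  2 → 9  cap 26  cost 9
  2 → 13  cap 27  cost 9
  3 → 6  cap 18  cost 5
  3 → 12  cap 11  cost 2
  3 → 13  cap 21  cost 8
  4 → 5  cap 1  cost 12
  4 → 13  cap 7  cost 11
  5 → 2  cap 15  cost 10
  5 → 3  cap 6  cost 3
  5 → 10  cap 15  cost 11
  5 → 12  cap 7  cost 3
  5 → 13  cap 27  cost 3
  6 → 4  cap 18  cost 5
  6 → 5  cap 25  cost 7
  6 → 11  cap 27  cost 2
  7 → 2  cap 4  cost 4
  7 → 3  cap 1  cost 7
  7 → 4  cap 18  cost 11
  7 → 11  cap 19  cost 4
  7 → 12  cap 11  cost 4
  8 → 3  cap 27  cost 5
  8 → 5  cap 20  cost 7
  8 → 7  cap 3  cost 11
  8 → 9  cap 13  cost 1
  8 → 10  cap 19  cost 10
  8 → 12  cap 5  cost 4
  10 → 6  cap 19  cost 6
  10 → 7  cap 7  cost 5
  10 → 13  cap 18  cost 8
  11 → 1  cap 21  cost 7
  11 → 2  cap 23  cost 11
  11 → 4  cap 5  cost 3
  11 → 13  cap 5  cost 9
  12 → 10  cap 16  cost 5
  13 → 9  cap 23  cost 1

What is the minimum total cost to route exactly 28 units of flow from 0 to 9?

shortest-cost path #1: 0→4→13→9 push 7 @ unit cost 15 (adds 105)
shortest-cost path #2: 0→12→10→13→9 push 4 @ unit cost 15 (adds 60)
shortest-cost path #3: 0→4→5→13→9 push 1 @ unit cost 19 (adds 19)
shortest-cost path #4: 0→7→2→9 push 4 @ unit cost 19 (adds 76)
shortest-cost path #5: 0→7→11→1→13→9 push 6 @ unit cost 19 (adds 114)
shortest-cost path #6: 0→3→13→9 push 5 @ unit cost 21 (adds 105)
shortest-cost path #7: 0→11→1→8→9 push 1 @ unit cost 27 (adds 27)
total cost = 506

Minimum cost for 28 units: 506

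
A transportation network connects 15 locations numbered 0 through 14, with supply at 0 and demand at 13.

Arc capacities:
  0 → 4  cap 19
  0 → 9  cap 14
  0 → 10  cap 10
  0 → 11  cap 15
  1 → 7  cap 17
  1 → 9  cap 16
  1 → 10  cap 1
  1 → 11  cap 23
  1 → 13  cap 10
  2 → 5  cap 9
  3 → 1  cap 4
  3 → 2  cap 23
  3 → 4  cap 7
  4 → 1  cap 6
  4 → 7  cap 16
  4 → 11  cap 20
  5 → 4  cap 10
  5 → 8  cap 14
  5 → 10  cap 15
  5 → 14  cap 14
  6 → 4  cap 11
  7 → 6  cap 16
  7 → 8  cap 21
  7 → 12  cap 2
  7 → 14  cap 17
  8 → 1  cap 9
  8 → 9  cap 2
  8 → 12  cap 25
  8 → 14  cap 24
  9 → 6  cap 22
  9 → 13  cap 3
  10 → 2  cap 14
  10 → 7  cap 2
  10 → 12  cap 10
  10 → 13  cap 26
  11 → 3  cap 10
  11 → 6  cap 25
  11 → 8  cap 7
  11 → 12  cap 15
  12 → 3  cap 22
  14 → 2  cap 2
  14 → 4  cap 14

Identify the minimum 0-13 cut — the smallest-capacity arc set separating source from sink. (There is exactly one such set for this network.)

Min-cut arcs: {(0,10), (1,10), (1,13), (2,5), (9,13)} (total capacity 33)

augment #1: 0→9→13 push 3
augment #2: 0→10→13 push 10
augment #3: 0→4→1→13 push 6
augment #4: 0→11→3→1→13 push 4
augment #5: 0→11→8→1→10→13 push 1
augment #6: 0→11→3→2→5→10→13 push 6
augment #7: 0→4→7→14→2→5→10→13 push 2
augment #8: 0→11→12→3→2→5→10→13 push 1
max flow = 33; residual-reachable set from 0 gives S-side
cut edges (S→T): {(0,10), (1,10), (1,13), (2,5), (9,13)} total cap 33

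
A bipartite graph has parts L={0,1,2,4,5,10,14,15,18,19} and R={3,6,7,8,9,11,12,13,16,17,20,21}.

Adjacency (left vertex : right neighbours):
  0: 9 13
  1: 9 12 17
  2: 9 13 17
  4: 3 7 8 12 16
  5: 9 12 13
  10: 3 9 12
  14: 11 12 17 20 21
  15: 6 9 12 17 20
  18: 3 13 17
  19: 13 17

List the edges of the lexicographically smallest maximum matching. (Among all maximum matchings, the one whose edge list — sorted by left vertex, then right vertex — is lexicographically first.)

|M| = 8 (so the lex-smallest maximum matching has 8 edges)
process left vertices in ascending order; for each, take the smallest-labelled available neighbour that still permits 8 edges overall, or leave it unmatched if none does
lex-smallest matching: {0-9, 1-12, 2-13, 4-7, 10-3, 14-11, 15-6, 18-17}

Lex-smallest maximum matching: {(0,9), (1,12), (2,13), (4,7), (10,3), (14,11), (15,6), (18,17)}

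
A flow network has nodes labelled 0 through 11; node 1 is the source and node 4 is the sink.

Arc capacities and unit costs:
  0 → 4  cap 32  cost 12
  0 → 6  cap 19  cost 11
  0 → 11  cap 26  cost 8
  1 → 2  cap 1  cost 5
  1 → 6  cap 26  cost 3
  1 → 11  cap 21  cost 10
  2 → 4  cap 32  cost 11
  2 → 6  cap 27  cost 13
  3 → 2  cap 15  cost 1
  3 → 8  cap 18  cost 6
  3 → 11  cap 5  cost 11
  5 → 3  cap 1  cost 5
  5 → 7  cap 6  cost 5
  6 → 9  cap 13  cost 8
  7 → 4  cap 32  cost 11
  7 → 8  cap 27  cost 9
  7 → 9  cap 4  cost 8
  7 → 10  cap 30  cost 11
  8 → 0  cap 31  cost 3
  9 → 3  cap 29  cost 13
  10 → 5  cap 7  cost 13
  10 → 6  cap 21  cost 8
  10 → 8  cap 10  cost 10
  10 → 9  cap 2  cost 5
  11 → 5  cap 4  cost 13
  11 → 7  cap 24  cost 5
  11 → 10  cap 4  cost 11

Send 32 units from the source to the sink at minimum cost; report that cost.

shortest-cost path #1: 1→2→4 push 1 @ unit cost 16 (adds 16)
shortest-cost path #2: 1→11→7→4 push 21 @ unit cost 26 (adds 546)
shortest-cost path #3: 1→6→9→3→2→4 push 10 @ unit cost 36 (adds 360)
total cost = 922

Minimum cost for 32 units: 922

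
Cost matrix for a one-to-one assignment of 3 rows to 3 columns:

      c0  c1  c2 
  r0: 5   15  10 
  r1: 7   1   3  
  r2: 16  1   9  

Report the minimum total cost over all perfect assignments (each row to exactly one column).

optimal assignment: row0→col0 (cost 5), row1→col2 (cost 3), row2→col1 (cost 1)
total = 5 + 3 + 1 = 9

Minimum assignment cost: 9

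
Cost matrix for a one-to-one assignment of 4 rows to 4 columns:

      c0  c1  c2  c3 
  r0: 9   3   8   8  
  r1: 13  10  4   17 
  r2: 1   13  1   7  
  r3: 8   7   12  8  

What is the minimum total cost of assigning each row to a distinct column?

optimal assignment: row0→col1 (cost 3), row1→col2 (cost 4), row2→col0 (cost 1), row3→col3 (cost 8)
total = 3 + 4 + 1 + 8 = 16

Minimum assignment cost: 16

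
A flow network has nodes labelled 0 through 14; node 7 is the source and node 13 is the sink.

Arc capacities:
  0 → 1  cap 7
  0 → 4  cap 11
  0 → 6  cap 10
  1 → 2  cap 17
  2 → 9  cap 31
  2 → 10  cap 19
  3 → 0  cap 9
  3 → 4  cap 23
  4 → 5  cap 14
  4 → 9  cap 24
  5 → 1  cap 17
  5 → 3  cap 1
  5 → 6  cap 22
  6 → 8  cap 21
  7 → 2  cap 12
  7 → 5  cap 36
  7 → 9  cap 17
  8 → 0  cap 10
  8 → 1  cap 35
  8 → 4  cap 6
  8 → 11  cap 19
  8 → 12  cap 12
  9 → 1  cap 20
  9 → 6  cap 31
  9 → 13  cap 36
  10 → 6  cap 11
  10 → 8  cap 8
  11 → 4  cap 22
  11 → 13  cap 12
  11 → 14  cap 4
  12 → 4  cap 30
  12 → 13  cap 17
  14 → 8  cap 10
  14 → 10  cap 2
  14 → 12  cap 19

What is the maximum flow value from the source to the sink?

augment #1: 7→9→13 bottleneck 17, total now 17
augment #2: 7→2→9→13 bottleneck 12, total now 29
augment #3: 7→5→1→2→9→13 bottleneck 7, total now 36
augment #4: 7→5→6→8→11→13 bottleneck 12, total now 48
augment #5: 7→5→6→8→12→13 bottleneck 9, total now 57
augment #6: 7→5→1→2→10→8→12→13 bottleneck 3, total now 60
augment #7: 7→5→1→2→10→8→11→14→12→13 bottleneck 4, total now 64

Maximum flow value: 64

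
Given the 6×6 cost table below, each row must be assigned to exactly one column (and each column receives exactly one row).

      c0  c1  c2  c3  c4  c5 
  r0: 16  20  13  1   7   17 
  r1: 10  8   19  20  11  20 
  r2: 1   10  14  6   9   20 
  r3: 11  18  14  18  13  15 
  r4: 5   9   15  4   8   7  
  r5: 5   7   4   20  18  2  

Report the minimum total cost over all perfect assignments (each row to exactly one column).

one of 2 optimal assignments: row0→col3 (cost 1), row1→col1 (cost 8), row2→col0 (cost 1), row3→col2 (cost 14), row4→col4 (cost 8), row5→col5 (cost 2)
total = 1 + 8 + 1 + 14 + 8 + 2 = 34

Minimum assignment cost: 34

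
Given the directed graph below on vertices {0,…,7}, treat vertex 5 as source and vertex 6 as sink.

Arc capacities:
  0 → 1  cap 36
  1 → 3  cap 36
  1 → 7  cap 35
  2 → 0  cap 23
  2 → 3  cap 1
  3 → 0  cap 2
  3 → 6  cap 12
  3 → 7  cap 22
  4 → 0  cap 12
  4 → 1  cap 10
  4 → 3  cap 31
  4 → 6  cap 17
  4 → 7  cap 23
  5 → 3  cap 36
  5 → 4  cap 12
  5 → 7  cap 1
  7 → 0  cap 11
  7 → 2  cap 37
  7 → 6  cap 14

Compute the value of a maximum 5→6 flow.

Maximum flow value: 38

augment #1: 5→3→6 bottleneck 12, total now 12
augment #2: 5→4→6 bottleneck 12, total now 24
augment #3: 5→7→6 bottleneck 1, total now 25
augment #4: 5→3→7→6 bottleneck 13, total now 38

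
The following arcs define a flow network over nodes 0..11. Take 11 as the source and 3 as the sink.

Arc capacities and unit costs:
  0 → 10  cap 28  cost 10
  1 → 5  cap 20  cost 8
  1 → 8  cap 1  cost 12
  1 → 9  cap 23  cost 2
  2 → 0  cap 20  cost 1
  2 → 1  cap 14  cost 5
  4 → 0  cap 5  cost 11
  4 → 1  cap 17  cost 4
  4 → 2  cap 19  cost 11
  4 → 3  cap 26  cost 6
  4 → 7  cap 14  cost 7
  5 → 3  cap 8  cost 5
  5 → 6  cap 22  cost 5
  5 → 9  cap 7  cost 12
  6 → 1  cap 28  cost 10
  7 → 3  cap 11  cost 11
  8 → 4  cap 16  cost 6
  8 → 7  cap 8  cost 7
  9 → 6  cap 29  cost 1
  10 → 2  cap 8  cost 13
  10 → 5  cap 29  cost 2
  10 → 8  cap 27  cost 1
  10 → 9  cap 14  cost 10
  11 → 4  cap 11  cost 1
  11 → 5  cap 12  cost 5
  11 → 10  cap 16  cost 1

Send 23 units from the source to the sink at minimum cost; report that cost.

Minimum cost for 23 units: 197

shortest-cost path #1: 11→4→3 push 11 @ unit cost 7 (adds 77)
shortest-cost path #2: 11→10→5→3 push 8 @ unit cost 8 (adds 64)
shortest-cost path #3: 11→10→8→4→3 push 4 @ unit cost 14 (adds 56)
total cost = 197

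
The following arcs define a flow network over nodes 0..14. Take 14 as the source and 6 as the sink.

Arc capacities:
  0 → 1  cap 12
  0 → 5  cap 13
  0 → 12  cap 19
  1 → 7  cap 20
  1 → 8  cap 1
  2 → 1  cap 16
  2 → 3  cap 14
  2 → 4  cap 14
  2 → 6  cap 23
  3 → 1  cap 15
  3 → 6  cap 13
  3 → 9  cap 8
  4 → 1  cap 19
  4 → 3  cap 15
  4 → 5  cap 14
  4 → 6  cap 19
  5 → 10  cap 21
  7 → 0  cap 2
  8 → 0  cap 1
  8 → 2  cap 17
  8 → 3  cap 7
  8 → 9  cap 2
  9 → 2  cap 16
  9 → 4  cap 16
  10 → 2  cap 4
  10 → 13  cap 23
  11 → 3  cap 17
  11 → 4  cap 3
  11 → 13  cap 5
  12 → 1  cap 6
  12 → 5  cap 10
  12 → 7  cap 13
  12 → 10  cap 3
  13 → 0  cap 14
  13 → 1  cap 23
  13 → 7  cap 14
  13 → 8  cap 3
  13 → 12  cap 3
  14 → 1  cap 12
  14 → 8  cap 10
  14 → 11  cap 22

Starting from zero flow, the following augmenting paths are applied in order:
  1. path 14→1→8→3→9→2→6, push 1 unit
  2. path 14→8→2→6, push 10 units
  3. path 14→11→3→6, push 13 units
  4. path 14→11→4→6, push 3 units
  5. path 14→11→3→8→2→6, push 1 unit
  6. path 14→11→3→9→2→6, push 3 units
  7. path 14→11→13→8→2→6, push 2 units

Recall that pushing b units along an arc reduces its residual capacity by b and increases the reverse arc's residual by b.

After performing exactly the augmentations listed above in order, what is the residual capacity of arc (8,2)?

after path 1 (14→1→8→3→9→2→6, push 1): res(8,2)=17
after path 2 (14→8→2→6, push 10): res(8,2)=7
after path 3 (14→11→3→6, push 13): res(8,2)=7
after path 4 (14→11→4→6, push 3): res(8,2)=7
after path 5 (14→11→3→8→2→6, push 1): res(8,2)=6
after path 6 (14→11→3→9→2→6, push 3): res(8,2)=6
after path 7 (14→11→13→8→2→6, push 2): res(8,2)=4

Residual capacity of (8,2): 4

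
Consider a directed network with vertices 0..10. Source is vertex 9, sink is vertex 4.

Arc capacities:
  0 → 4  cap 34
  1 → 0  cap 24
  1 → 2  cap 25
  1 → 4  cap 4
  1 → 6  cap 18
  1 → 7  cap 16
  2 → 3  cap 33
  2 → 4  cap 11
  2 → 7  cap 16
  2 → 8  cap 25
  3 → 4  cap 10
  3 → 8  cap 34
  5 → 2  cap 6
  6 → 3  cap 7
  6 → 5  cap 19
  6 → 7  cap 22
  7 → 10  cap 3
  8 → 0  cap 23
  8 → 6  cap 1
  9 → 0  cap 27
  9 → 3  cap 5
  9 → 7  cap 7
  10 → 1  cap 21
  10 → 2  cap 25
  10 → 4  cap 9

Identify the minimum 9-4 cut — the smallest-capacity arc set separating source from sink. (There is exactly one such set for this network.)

Min-cut arcs: {(7,10), (9,0), (9,3)} (total capacity 35)

augment #1: 9→0→4 push 27
augment #2: 9→3→4 push 5
augment #3: 9→7→10→4 push 3
max flow = 35; residual-reachable set from 9 gives S-side
cut edges (S→T): {(7,10), (9,0), (9,3)} total cap 35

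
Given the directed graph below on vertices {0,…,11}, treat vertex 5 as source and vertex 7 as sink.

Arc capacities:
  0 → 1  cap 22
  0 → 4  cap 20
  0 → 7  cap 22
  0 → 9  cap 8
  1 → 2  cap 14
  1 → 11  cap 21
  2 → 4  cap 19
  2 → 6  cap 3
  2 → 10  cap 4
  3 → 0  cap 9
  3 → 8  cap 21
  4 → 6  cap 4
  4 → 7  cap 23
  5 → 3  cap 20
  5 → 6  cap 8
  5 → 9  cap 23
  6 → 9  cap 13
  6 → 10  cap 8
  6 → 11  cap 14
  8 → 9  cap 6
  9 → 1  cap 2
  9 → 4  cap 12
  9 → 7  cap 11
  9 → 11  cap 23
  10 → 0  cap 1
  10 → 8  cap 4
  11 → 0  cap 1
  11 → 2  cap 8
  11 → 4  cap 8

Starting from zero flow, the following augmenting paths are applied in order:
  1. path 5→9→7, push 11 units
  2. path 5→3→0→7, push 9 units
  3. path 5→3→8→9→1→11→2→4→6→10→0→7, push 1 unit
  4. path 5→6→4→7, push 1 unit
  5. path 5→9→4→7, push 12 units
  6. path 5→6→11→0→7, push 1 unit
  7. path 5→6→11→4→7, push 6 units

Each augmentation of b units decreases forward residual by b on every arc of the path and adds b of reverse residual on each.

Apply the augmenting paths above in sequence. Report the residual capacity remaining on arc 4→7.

after path 1 (5→9→7, push 11): res(4,7)=23
after path 2 (5→3→0→7, push 9): res(4,7)=23
after path 3 (5→3→8→9→1→11→2→4→6→10→0→7, push 1): res(4,7)=23
after path 4 (5→6→4→7, push 1): res(4,7)=22
after path 5 (5→9→4→7, push 12): res(4,7)=10
after path 6 (5→6→11→0→7, push 1): res(4,7)=10
after path 7 (5→6→11→4→7, push 6): res(4,7)=4

Residual capacity of (4,7): 4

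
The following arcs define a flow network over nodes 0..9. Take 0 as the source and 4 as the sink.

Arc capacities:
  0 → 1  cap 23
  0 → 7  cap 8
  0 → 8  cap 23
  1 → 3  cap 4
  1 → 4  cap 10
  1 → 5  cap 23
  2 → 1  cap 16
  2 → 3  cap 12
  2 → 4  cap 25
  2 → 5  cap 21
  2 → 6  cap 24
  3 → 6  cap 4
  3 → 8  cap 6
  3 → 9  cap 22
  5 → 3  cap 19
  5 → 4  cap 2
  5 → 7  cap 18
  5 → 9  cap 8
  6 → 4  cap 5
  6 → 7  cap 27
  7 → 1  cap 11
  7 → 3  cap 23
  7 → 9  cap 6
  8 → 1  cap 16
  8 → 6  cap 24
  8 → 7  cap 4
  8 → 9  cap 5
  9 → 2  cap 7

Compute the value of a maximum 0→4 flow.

augment #1: 0→1→4 bottleneck 10, total now 10
augment #2: 0→1→5→4 bottleneck 2, total now 12
augment #3: 0→8→6→4 bottleneck 5, total now 17
augment #4: 0→7→9→2→4 bottleneck 6, total now 23
augment #5: 0→8→9→2→4 bottleneck 1, total now 24

Maximum flow value: 24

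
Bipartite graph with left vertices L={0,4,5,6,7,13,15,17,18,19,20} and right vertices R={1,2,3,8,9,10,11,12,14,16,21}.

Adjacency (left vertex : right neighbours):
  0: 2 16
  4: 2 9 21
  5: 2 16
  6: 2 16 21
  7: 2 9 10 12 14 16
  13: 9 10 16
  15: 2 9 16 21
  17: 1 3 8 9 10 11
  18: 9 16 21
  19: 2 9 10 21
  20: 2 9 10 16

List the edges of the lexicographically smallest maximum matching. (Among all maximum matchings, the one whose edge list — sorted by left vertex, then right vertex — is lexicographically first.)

Lex-smallest maximum matching: {(0,2), (4,9), (5,16), (6,21), (7,12), (13,10), (17,1)}

|M| = 7 (so the lex-smallest maximum matching has 7 edges)
process left vertices in ascending order; for each, take the smallest-labelled available neighbour that still permits 7 edges overall, or leave it unmatched if none does
lex-smallest matching: {0-2, 4-9, 5-16, 6-21, 7-12, 13-10, 17-1}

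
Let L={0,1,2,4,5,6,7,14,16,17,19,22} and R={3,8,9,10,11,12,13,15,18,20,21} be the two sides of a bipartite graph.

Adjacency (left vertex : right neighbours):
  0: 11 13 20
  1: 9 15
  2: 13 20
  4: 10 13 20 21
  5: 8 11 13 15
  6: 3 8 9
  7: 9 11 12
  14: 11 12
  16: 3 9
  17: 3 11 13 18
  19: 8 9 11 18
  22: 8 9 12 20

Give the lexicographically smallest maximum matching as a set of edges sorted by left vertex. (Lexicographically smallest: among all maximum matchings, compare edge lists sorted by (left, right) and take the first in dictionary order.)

Lex-smallest maximum matching: {(0,11), (1,9), (2,13), (4,10), (5,15), (6,3), (7,12), (17,18), (19,8), (22,20)}

|M| = 10 (so the lex-smallest maximum matching has 10 edges)
process left vertices in ascending order; for each, take the smallest-labelled available neighbour that still permits 10 edges overall, or leave it unmatched if none does
lex-smallest matching: {0-11, 1-9, 2-13, 4-10, 5-15, 6-3, 7-12, 17-18, 19-8, 22-20}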